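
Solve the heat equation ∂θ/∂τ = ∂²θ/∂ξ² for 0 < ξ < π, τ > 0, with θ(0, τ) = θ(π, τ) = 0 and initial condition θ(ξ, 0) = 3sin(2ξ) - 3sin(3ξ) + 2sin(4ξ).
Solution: Separating variables: θ = Σ c_n exp(-n²τ) sin(nξ). From θ(ξ,0) = 3sin(2ξ) - 3sin(3ξ) + 2sin(4ξ): c_2=3, c_3=-3, c_4=2.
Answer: θ(ξ, τ) = 3exp(-4τ)sin(2ξ) - 3exp(-9τ)sin(3ξ) + 2exp(-16τ)sin(4ξ)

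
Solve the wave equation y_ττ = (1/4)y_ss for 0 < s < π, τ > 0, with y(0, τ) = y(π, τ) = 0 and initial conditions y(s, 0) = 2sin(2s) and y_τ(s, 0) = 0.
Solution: Separating variables: y = Σ [A_n cos(ω_n τ) + B_n sin(ω_n τ)] sin(ns), ω_n = n/2. From ICs: A_2=2.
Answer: y(s, τ) = 2sin(2s)cos(τ)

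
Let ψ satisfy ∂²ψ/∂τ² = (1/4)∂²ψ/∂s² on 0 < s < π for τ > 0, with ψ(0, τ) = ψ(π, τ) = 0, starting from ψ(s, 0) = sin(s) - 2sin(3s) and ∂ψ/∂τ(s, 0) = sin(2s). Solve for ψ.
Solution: Using separation of variables ψ = X(s)T(τ):
Eigenfunctions: sin(ns), n = 1, 2, 3, ...
General solution: ψ(s, τ) = Σ [A_n cos(n τ/2) + B_n sin(n τ/2)] sin(ns)
From ψ(s,0) = sin(s) - 2sin(3s): A_1=1, A_3=-2. From ψ_τ(s,0) = sin(2s), using ψ_τ(s,0) = Σ ω_n B_n sin(ns) with ω_n = n/2: B_2 = 1/1 = 1.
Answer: ψ(s, τ) = sin(s)cos(τ/2) + sin(2s)sin(τ) - 2sin(3s)cos(3τ/2)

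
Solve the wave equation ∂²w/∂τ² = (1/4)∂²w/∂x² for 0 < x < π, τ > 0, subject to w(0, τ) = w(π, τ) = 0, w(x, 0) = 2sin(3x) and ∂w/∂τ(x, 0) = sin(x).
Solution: Separating variables: w = Σ [A_n cos(ω_n τ) + B_n sin(ω_n τ)] sin(nx), ω_n = n/2. From ICs (B_n = velocity coefficient / ω_n): A_3=2, B_1=2.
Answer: w(x, τ) = 2sin(x)sin(τ/2) + 2sin(3x)cos(3τ/2)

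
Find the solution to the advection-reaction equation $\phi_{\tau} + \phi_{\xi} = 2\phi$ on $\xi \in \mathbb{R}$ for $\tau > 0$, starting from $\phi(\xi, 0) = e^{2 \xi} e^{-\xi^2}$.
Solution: Substitute $\phi = e^{2\xi}u$.
Then $\phi_{\xi} = e^{2\xi}(u_{\xi} + 2u)$, $\phi_{\tau} = e^{2\xi}u_{\tau}$; substituting and dividing by $e^{2\xi}$, the lower-order terms cancel: $u_{\tau} + u_{\xi} = 0$ (standard advection equation).
Data for $u$: $u(\xi,0) = e^{-2\xi}\phi(\xi,0) = e^{-\xi^2}$.
By characteristics ($d\xi/d\tau = 1$), $u(\xi,\tau) = f(\xi - \tau)$ with $f = u( \cdot , 0)$.
So $u(\xi,\tau) = e^{-(\xi - \tau)^2}$, and $\phi(\xi,\tau) = e^{2\xi}u(\xi,\tau)$.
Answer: $\phi(\xi, \tau) = e^{2 \xi} e^{-(-\tau + \xi)^2}$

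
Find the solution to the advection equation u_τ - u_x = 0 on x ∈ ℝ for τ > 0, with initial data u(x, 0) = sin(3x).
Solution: By method of characteristics (waves move left with speed 1):
Along characteristics x + τ = const, u is constant, so u(x,τ) = f(x + τ) with f = u(·, 0).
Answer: u(x, τ) = sin(3x + 3τ)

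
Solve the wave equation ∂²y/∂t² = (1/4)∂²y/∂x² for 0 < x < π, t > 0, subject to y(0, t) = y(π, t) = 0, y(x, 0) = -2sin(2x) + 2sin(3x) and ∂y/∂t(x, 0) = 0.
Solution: Separating variables: y = Σ [A_n cos(ω_n t) + B_n sin(ω_n t)] sin(nx), ω_n = n/2. From ICs: A_2=-2, A_3=2.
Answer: y(x, t) = -2sin(2x)cos(t) + 2sin(3x)cos(3t/2)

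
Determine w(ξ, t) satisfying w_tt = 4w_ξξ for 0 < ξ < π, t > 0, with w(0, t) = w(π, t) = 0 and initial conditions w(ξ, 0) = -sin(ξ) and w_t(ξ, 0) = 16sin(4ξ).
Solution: Using separation of variables w = X(ξ)T(t):
Eigenfunctions: sin(nξ), n = 1, 2, 3, ...
General solution: w(ξ, t) = Σ [A_n cos(2n t) + B_n sin(2n t)] sin(nξ)
From w(ξ,0) = -sin(ξ): A_1=-1. From w_t(ξ,0) = 16sin(4ξ), using w_t(ξ,0) = Σ ω_n B_n sin(nξ) with ω_n = 2n: B_4 = 16/8 = 2.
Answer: w(ξ, t) = 2sin(8t)sin(4ξ) - sin(ξ)cos(2t)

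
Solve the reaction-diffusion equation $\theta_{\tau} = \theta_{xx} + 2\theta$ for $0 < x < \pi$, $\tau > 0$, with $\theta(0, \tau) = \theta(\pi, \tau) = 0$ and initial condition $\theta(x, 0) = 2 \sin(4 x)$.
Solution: Substitute $\theta = e^{2\tau}u$, i.e. $u = e^{-2\tau}\theta$.
By the product rule, $\theta_{\tau} = e^{2\tau}(u_{\tau} + 2u)$, $\theta_{xx} = e^{2\tau}u_{xx}$.
Substituting into the PDE and dividing by $e^{2\tau}$: $u_{\tau} + 2u = u_{xx} + 2u$.
The lower-order terms cancel, leaving the standard heat equation $u_{\tau} = u_{xx}$.
Initial data for $u$: $u(x,0) = \theta(x,0) = 2 \sin(4 x)$. The boundary conditions carry over: $u(0,\tau) = u(\pi,\tau) = 0$.
Solve for $u$:
  Using separation of variables $u = X(x)G(\tau)$:
  Eigenfunctions: $\sin(nx)$, $n = 1, 2, 3, \ldots$
  General solution: $u(x, \tau) = \sum c_n \sin(nx) e^{-n^2 \tau}$
  Matching $u(x,0) = 2 \sin(4 x)$ term by term: $c_4=2$.
Hence $u(x,\tau) = 2 e^{-16 \tau} \sin(4 x)$.
Transform back: $\theta(x,\tau) = e^{2\tau}u(x,\tau)$.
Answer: $\theta(x, \tau) = 2 e^{-14 \tau} \sin(4 x)$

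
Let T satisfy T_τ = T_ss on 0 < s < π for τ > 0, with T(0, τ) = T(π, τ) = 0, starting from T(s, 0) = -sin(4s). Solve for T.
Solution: Separating variables: T = Σ c_n exp(-n²τ) sin(ns). From T(s,0) = -sin(4s): c_4=-1.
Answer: T(s, τ) = -exp(-16τ)sin(4s)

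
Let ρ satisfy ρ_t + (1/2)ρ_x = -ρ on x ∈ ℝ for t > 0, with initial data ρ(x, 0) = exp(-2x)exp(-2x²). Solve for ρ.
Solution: Substitute ρ = exp(-2x)u, i.e. u = exp(2x)ρ.
By the product rule, ρ_x = exp(-2x)(u_x - 2u), ρ_t = exp(-2x)u_t.
Substituting into the PDE and dividing by exp(-2x): u_t + (1/2)(u_x - 2u) = -u.
The lower-order terms cancel, leaving the standard advection equation u_t + (1/2)u_x = 0.
Initial data for u: u(x,0) = exp(2x)ρ(x,0) = exp(-2x²).
Solve for u:
  By method of characteristics (waves move right with speed 1/2):
  Along characteristics x - (1/2)t = const, u is constant, so u(x,t) = f(x - (1/2)t) with f = u(·, 0).
Hence u(x,t) = exp(-2(-t/2 + x)²).
Transform back: ρ(x,t) = exp(-2x)u(x,t).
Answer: ρ(x, t) = exp(-2x)exp(-2(-t/2 + x)²)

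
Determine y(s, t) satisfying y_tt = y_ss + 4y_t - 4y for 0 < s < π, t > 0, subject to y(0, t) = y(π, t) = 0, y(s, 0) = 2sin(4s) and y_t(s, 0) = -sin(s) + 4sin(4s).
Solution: Substitute y = exp(2t)u.
Then y_t = exp(2t)(u_t + 2u), y_tt = exp(2t)(u_tt + 4u_t + 4u), y_ss = exp(2t)u_ss; substituting and dividing by exp(2t), the lower-order terms cancel: u_tt = u_ss (standard wave equation).
Data for u: u(s,0) = y(s,0) = 2sin(4s); u_t(s,0) = y_t(s,0) - 2y(s,0) = -sin(s). The boundary conditions carry over: u(0,t) = u(π,t) = 0.
Separating variables: u = Σ [A_n cos(ω_n t) + B_n sin(ω_n t)] sin(ns), ω_n = n. From ICs (B_n = velocity coefficient / ω_n): A_4=2, B_1=-1.
So u(s,t) = -sin(s)sin(t) + 2sin(4s)cos(4t), and y(s,t) = exp(2t)u(s,t).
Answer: y(s, t) = -exp(2t)sin(s)sin(t) + 2exp(2t)sin(4s)cos(4t)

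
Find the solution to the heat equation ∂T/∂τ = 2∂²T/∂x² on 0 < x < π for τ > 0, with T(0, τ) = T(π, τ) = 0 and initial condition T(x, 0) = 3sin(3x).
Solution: Separating variables: T = Σ c_n exp(-2n²τ) sin(nx). From T(x,0) = 3sin(3x): c_3=3.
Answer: T(x, τ) = 3exp(-18τ)sin(3x)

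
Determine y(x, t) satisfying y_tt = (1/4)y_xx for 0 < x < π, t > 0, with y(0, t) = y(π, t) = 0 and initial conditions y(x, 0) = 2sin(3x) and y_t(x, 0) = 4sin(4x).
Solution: Separating variables: y = Σ [A_n cos(ω_n t) + B_n sin(ω_n t)] sin(nx), ω_n = n/2. From ICs (B_n = velocity coefficient / ω_n): A_3=2, B_4=2.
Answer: y(x, t) = 2sin(2t)sin(4x) + 2sin(3x)cos(3t/2)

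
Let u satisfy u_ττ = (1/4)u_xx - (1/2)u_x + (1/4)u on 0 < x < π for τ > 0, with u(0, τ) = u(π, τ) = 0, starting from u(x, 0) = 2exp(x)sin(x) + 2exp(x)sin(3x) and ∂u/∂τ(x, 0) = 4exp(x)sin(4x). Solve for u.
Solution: Substitute u = exp(x)w.
Then u_x = exp(x)(w_x + w), u_xx = exp(x)(w_xx + 2w_x + w), u_ττ = exp(x)w_ττ; substituting and dividing by exp(x), the lower-order terms cancel: w_ττ = (1/4)w_xx (standard wave equation).
Data for w: w(x,0) = exp(-x)u(x,0) = 2sin(x) + 2sin(3x); w_τ(x,0) = exp(-x)u_τ(x,0) = 4sin(4x). The boundary conditions carry over: w(0,τ) = w(π,τ) = 0.
Separating variables: w = Σ [A_n cos(ω_n τ) + B_n sin(ω_n τ)] sin(nx), ω_n = n/2. From ICs (B_n = velocity coefficient / ω_n): A_1=2, A_3=2, B_4=2.
So w(x,τ) = 2sin(x)cos(τ/2) + 2sin(3x)cos(3τ/2) + 2sin(4x)sin(2τ), and u(x,τ) = exp(x)w(x,τ).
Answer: u(x, τ) = 2exp(x)sin(x)cos(τ/2) + 2exp(x)sin(3x)cos(3τ/2) + 2exp(x)sin(4x)sin(2τ)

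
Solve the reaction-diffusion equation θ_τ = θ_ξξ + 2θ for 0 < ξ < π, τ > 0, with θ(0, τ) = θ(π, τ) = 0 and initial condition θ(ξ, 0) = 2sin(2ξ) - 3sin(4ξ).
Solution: Substitute θ = exp(2τ)u.
Then θ_τ = exp(2τ)(u_τ + 2u), θ_ξξ = exp(2τ)u_ξξ; substituting and dividing by exp(2τ), the lower-order terms cancel: u_τ = u_ξξ (standard heat equation).
Data for u: u(ξ,0) = θ(ξ,0) = 2sin(2ξ) - 3sin(4ξ). The boundary conditions carry over: u(0,τ) = u(π,τ) = 0.
Separating variables: u = Σ c_n exp(-n²τ) sin(nξ). From u(ξ,0) = 2sin(2ξ) - 3sin(4ξ): c_2=2, c_4=-3.
So u(ξ,τ) = 2exp(-4τ)sin(2ξ) - 3exp(-16τ)sin(4ξ), and θ(ξ,τ) = exp(2τ)u(ξ,τ).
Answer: θ(ξ, τ) = 2exp(-2τ)sin(2ξ) - 3exp(-14τ)sin(4ξ)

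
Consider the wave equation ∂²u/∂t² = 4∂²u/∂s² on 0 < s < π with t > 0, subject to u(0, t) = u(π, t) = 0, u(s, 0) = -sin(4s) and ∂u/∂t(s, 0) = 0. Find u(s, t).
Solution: Using separation of variables u = X(s)T(t):
Eigenfunctions: sin(ns), n = 1, 2, 3, ...
General solution: u(s, t) = Σ [A_n cos(2n t) + B_n sin(2n t)] sin(ns)
From u(s,0) = -sin(4s): A_4=-1. From u_t(s,0) = 0: all B_n = 0.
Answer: u(s, t) = -sin(4s)cos(8t)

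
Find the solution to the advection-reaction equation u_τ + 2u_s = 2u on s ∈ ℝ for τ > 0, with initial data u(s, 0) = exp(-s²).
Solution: Substitute u = exp(2τ)w.
Then u_τ = exp(2τ)(w_τ + 2w), u_s = exp(2τ)w_s; substituting and dividing by exp(2τ), the lower-order terms cancel: w_τ + 2w_s = 0 (standard advection equation).
Data for w: w(s,0) = u(s,0) = exp(-s²).
By characteristics (ds/dτ = 2), w(s,τ) = f(s - 2τ) with f = w(·, 0).
So w(s,τ) = exp(-(s - 2τ)²), and u(s,τ) = exp(2τ)w(s,τ).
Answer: u(s, τ) = exp(2τ)exp(-(s - 2τ)²)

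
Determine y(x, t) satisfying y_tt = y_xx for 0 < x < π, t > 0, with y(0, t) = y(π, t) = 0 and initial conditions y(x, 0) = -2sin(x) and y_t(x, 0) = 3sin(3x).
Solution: Using separation of variables y = X(x)T(t):
Eigenfunctions: sin(nx), n = 1, 2, 3, ...
General solution: y(x, t) = Σ [A_n cos(n t) + B_n sin(n t)] sin(nx)
From y(x,0) = -2sin(x): A_1=-2. From y_t(x,0) = 3sin(3x), using y_t(x,0) = Σ ω_n B_n sin(nx) with ω_n = n: B_3 = 3/3 = 1.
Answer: y(x, t) = sin(3t)sin(3x) - 2sin(x)cos(t)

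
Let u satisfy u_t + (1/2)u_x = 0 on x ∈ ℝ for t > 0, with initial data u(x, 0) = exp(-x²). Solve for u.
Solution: By characteristics (dx/dt = 1/2), u(x,t) = f(x - (1/2)t) with f = u(·, 0).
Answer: u(x, t) = exp(-(-t/2 + x)²)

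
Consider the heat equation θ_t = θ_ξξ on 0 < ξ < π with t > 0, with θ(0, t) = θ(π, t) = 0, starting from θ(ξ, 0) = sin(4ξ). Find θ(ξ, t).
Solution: Using separation of variables θ = X(ξ)G(t):
Eigenfunctions: sin(nξ), n = 1, 2, 3, ...
General solution: θ(ξ, t) = Σ c_n sin(nξ) exp(-n² t)
Matching θ(ξ,0) = sin(4ξ) term by term: c_4=1.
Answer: θ(ξ, t) = exp(-16t)sin(4ξ)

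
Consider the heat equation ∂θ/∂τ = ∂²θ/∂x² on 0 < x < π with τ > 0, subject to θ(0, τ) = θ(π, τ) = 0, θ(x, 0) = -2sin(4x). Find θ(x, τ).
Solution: Separating variables: θ = Σ c_n exp(-n²τ) sin(nx). From θ(x,0) = -2sin(4x): c_4=-2.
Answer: θ(x, τ) = -2exp(-16τ)sin(4x)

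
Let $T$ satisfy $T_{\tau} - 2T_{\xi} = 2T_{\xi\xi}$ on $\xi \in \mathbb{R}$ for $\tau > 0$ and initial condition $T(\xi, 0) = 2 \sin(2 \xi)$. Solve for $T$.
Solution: Moving frame: $\eta = \xi + 2\tau$, $\sigma = \tau$, $T = u(\eta,\sigma)$, so $T_{\tau} = u_{\sigma} + 2u_{\eta}$ and $T_{\xi\xi} = u_{\eta\eta}$.
Hence $T_{\tau} - 2T_{\xi} = u_{\sigma}$ and the PDE becomes the heat equation $u_{\sigma} = 2u_{\eta\eta}$ on $\eta \in \mathbb{R}$.
Initial data: $u(\eta,0) = T(\eta,0) = 2 \sin(2 \eta)$. Each mode $\sin(n\eta)$ decays as $e^{-2n^2\sigma}$ on $\mathbb{R}$, so $u(\eta,\sigma) = \sum c_n e^{-2n^2\sigma} \sin(n\eta)$ with $c_2=2$: $u(\eta,\sigma) = 2 e^{-8 \sigma} \sin(2 \eta)$.
Substituting back: $T(\xi,\tau) = u(\xi + 2\tau, \tau)$.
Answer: $T(\xi, \tau) = 2 e^{-8 \tau} \sin(4 \tau + 2 \xi)$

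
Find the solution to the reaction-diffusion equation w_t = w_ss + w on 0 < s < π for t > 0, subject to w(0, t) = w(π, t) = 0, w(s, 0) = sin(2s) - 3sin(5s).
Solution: Substitute w = exp(t)u.
Then w_t = exp(t)(u_t + u), w_ss = exp(t)u_ss; substituting and dividing by exp(t), the lower-order terms cancel: u_t = u_ss (standard heat equation).
Data for u: u(s,0) = w(s,0) = sin(2s) - 3sin(5s). The boundary conditions carry over: u(0,t) = u(π,t) = 0.
Separating variables: u = Σ c_n exp(-n²t) sin(ns). From u(s,0) = sin(2s) - 3sin(5s): c_2=1, c_5=-3.
So u(s,t) = exp(-4t)sin(2s) - 3exp(-25t)sin(5s), and w(s,t) = exp(t)u(s,t).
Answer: w(s, t) = exp(-3t)sin(2s) - 3exp(-24t)sin(5s)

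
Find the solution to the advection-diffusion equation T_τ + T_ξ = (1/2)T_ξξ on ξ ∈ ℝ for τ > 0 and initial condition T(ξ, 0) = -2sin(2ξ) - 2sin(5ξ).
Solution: Moving frame: η = ξ - τ, σ = τ, T = u(η,σ), so T_τ = u_σ - u_η and T_ξξ = u_ηη.
Hence T_τ + T_ξ = u_σ and the PDE becomes the heat equation u_σ = (1/2)u_ηη on η ∈ ℝ.
Initial data: u(η,0) = T(η,0) = -2sin(2η) - 2sin(5η). Each mode sin(nη) decays as exp(-n²σ/2) on ℝ, so u(η,σ) = Σ c_n exp(-n²σ/2) sin(nη) with c_2=-2, c_5=-2: u(η,σ) = -2exp(-2σ)sin(2η) - 2exp(-25σ/2)sin(5η).
Substituting back: T(ξ,τ) = u(ξ - τ, τ).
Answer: T(ξ, τ) = -2exp(-2τ)sin(2ξ - 2τ) - 2exp(-25τ/2)sin(5ξ - 5τ)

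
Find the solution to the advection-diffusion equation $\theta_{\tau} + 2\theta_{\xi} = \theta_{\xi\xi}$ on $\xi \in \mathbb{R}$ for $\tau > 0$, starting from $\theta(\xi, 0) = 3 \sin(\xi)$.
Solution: Moving frame: $\eta = \xi - 2\tau$, $\sigma = \tau$, $\theta = u(\eta,\sigma)$, so $\theta_{\tau} = u_{\sigma} - 2u_{\eta}$ and $\theta_{\xi\xi} = u_{\eta\eta}$.
Hence $\theta_{\tau} + 2\theta_{\xi} = u_{\sigma}$ and the PDE becomes the heat equation $u_{\sigma} = u_{\eta\eta}$ on $\eta \in \mathbb{R}$.
Initial data: $u(\eta,0) = \theta(\eta,0) = 3 \sin(\eta)$. Each mode $\sin(n\eta)$ decays as $e^{-n^2\sigma}$ on $\mathbb{R}$, so $u(\eta,\sigma) = \sum c_n e^{-n^2\sigma} \sin(n\eta)$ with $c_1=3$: $u(\eta,\sigma) = 3 e^{-\sigma} \sin(\eta)$.
Substituting back: $\theta(\xi,\tau) = u(\xi - 2\tau, \tau)$.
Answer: $\theta(\xi, \tau) = -3 e^{-\tau} \sin(2 \tau - \xi)$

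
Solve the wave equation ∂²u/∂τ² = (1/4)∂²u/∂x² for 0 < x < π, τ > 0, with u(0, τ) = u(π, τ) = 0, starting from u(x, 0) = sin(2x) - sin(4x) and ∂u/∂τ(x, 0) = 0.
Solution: Separating variables: u = Σ [A_n cos(ω_n τ) + B_n sin(ω_n τ)] sin(nx), ω_n = n/2. From ICs: A_2=1, A_4=-1.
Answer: u(x, τ) = sin(2x)cos(τ) - sin(4x)cos(2τ)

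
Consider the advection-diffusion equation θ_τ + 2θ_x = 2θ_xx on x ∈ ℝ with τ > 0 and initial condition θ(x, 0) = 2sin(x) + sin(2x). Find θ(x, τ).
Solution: Change to a moving frame: let η = x - 2τ, σ = τ and write θ(x,τ) = u(η,σ).
By the chain rule θ_τ = u_σ - 2u_η, θ_x = u_η, θ_xx = u_ηη.
Then θ_τ + 2θ_x = u_σ: the advection term cancels and the PDE becomes the heat equation u_σ = 2u_ηη on η ∈ ℝ.
Initial data: u(η,0) = θ(η,0) = 2sin(η) + sin(2η).
On η ∈ ℝ each mode satisfies (sin(nη))″ = -n² sin(nη), so exp(-2n²σ) sin(nη) solves the heat equation; by superposition u(η,σ) = Σ c_n exp(-2n²σ) sin(nη).
Reading off the coefficients: c_1=2, c_2=1, so u(η,σ) = 2exp(-2σ)sin(η) + exp(-8σ)sin(2η).
Substituting back η = x - 2τ, σ = τ: θ(x,τ) = u(x - 2τ, τ).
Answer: θ(x, τ) = 2exp(-2τ)sin(x - 2τ) + exp(-8τ)sin(2x - 4τ)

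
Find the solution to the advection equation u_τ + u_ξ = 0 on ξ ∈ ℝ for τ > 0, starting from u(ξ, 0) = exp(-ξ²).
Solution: By characteristics (dξ/dτ = 1), u(ξ,τ) = f(ξ - τ) with f = u(·, 0).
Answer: u(ξ, τ) = exp(-(ξ - τ)²)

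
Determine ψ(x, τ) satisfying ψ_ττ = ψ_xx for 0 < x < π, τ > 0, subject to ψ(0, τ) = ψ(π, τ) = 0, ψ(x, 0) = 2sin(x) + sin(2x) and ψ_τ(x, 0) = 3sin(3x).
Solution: Using separation of variables ψ = X(x)T(τ):
Eigenfunctions: sin(nx), n = 1, 2, 3, ...
General solution: ψ(x, τ) = Σ [A_n cos(n τ) + B_n sin(n τ)] sin(nx)
From ψ(x,0) = 2sin(x) + sin(2x): A_1=2, A_2=1. From ψ_τ(x,0) = 3sin(3x), using ψ_τ(x,0) = Σ ω_n B_n sin(nx) with ω_n = n: B_3 = 3/3 = 1.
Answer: ψ(x, τ) = 2sin(x)cos(τ) + sin(2x)cos(2τ) + sin(3x)sin(3τ)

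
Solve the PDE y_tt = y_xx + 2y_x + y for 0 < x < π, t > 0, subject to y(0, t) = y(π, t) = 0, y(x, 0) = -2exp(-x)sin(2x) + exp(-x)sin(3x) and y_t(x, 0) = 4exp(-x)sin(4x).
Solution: Substitute y = exp(-x)u.
Then y_x = exp(-x)(u_x - u), y_xx = exp(-x)(u_xx - 2u_x + u), y_tt = exp(-x)u_tt; substituting and dividing by exp(-x), the lower-order terms cancel: u_tt = u_xx (standard wave equation).
Data for u: u(x,0) = exp(x)y(x,0) = -2sin(2x) + sin(3x); u_t(x,0) = exp(x)y_t(x,0) = 4sin(4x). The boundary conditions carry over: u(0,t) = u(π,t) = 0.
Separating variables: u = Σ [A_n cos(ω_n t) + B_n sin(ω_n t)] sin(nx), ω_n = n. From ICs (B_n = velocity coefficient / ω_n): A_2=-2, A_3=1, B_4=1.
So u(x,t) = sin(4t)sin(4x) - 2sin(2x)cos(2t) + sin(3x)cos(3t), and y(x,t) = exp(-x)u(x,t).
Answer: y(x, t) = exp(-x)sin(4t)sin(4x) - 2exp(-x)sin(2x)cos(2t) + exp(-x)sin(3x)cos(3t)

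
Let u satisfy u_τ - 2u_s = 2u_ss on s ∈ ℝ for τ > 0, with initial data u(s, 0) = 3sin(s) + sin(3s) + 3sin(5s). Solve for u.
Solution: Moving frame: η = s + 2τ, σ = τ, u = w(η,σ), so u_τ = w_σ + 2w_η and u_ss = w_ηη.
Hence u_τ - 2u_s = w_σ and the PDE becomes the heat equation w_σ = 2w_ηη on η ∈ ℝ.
Initial data: w(η,0) = u(η,0) = 3sin(η) + sin(3η) + 3sin(5η). Each mode sin(nη) decays as exp(-2n²σ) on ℝ, so w(η,σ) = Σ c_n exp(-2n²σ) sin(nη) with c_1=3, c_3=1, c_5=3: w(η,σ) = 3exp(-2σ)sin(η) + exp(-18σ)sin(3η) + 3exp(-50σ)sin(5η).
Substituting back: u(s,τ) = w(s + 2τ, τ).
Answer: u(s, τ) = 3exp(-2τ)sin(s + 2τ) + exp(-18τ)sin(3s + 6τ) + 3exp(-50τ)sin(5s + 10τ)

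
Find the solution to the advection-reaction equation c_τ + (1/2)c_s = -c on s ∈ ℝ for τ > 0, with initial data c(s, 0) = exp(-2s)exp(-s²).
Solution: Substitute c = exp(-2s)u, i.e. u = exp(2s)c.
By the product rule, c_s = exp(-2s)(u_s - 2u), c_τ = exp(-2s)u_τ.
Substituting into the PDE and dividing by exp(-2s): u_τ + (1/2)(u_s - 2u) = -u.
The lower-order terms cancel, leaving the standard advection equation u_τ + (1/2)u_s = 0.
Initial data for u: u(s,0) = exp(2s)c(s,0) = exp(-s²).
Solve for u:
  By method of characteristics (waves move right with speed 1/2):
  Along characteristics s - (1/2)τ = const, u is constant, so u(s,τ) = f(s - (1/2)τ) with f = u(·, 0).
Hence u(s,τ) = exp(-(s - τ/2)²).
Transform back: c(s,τ) = exp(-2s)u(s,τ).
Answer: c(s, τ) = exp(-2s)exp(-(s - τ/2)²)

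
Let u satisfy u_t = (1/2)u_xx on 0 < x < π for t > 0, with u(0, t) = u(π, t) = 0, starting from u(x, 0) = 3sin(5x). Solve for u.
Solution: Separating variables: u = Σ c_n exp(-n²t/2) sin(nx). From u(x,0) = 3sin(5x): c_5=3.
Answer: u(x, t) = 3exp(-25t/2)sin(5x)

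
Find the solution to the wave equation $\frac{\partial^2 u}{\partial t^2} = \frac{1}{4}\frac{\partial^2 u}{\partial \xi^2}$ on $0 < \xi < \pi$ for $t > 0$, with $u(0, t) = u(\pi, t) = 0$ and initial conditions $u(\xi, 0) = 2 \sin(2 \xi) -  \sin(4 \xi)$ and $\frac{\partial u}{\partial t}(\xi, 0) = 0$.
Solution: Separating variables: $u = \sum [A_n \cos(\omega_n t) + B_n \sin(\omega_n t)] \sin(n\xi)$, $\omega_n = n/2$. From ICs: $A_2=2, A_4=-1$.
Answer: $u(\xi, t) = 2 \sin(2 \xi) \cos(t) -  \sin(4 \xi) \cos(2 t)$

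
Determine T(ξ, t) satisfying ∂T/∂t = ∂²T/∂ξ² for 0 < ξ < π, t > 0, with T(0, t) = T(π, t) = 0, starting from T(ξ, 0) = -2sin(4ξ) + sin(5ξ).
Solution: Using separation of variables T = X(ξ)G(t):
Eigenfunctions: sin(nξ), n = 1, 2, 3, ...
General solution: T(ξ, t) = Σ c_n sin(nξ) exp(-n² t)
Matching T(ξ,0) = -2sin(4ξ) + sin(5ξ) term by term: c_4=-2, c_5=1.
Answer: T(ξ, t) = -2exp(-16t)sin(4ξ) + exp(-25t)sin(5ξ)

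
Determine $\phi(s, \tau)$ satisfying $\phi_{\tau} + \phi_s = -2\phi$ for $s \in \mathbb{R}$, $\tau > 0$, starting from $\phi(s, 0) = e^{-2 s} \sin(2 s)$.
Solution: Substitute $\phi = e^{-2s}u$.
Then $\phi_s = e^{-2s}(u_s - 2u)$, $\phi_{\tau} = e^{-2s}u_{\tau}$; substituting and dividing by $e^{-2s}$, the lower-order terms cancel: $u_{\tau} + u_s = 0$ (standard advection equation).
Data for $u$: $u(s,0) = e^{2s}\phi(s,0) = \sin(2 s)$.
By characteristics ($ds/d\tau = 1$), $u(s,\tau) = f(s - \tau)$ with $f = u( \cdot , 0)$.
So $u(s,\tau) = \sin(2 s - 2 \tau)$, and $\phi(s,\tau) = e^{-2s}u(s,\tau)$.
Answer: $\phi(s, \tau) = - e^{-2 s} \sin(2 \tau - 2 s)$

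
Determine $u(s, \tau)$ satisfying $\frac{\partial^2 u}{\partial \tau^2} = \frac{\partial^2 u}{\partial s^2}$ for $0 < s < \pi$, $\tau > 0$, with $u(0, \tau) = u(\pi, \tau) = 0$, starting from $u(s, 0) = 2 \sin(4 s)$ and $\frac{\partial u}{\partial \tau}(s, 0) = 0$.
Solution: Separating variables: $u = \sum [A_n \cos(\omega_n \tau) + B_n \sin(\omega_n \tau)] \sin(ns)$, $\omega_n = n$. From ICs: $A_4=2$.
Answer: $u(s, \tau) = 2 \sin(4 s) \cos(4 \tau)$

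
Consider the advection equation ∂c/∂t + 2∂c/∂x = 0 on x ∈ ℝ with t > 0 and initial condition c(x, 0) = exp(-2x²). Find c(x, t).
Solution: By method of characteristics (waves move right with speed 2):
Along characteristics x - 2t = const, c is constant, so c(x,t) = f(x - 2t) with f = c(·, 0).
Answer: c(x, t) = exp(-2(-2t + x)²)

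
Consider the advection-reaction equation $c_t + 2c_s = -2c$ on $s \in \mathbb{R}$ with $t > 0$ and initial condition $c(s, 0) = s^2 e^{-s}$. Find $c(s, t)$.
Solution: Substitute $c = e^{-s}u$.
Then $c_s = e^{-s}(u_s - u)$, $c_t = e^{-s}u_t$; substituting and dividing by $e^{-s}$, the lower-order terms cancel: $u_t + 2u_s = 0$ (standard advection equation).
Data for $u$: $u(s,0) = e^{s}c(s,0) = s^2$.
By characteristics ($ds/dt = 2$), $u(s,t) = f(s - 2t)$ with $f = u( \cdot , 0)$.
So $u(s,t) = s^2 - 4 s t + 4 t^2$, and $c(s,t) = e^{-s}u(s,t)$.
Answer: $c(s, t) = s^2 e^{-s} - 4 s t e^{-s} + 4 t^2 e^{-s}$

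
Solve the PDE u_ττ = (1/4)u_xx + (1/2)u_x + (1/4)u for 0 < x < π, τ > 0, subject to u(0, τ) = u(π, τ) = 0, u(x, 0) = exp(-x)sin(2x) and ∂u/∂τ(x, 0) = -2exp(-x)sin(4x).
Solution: Substitute u = exp(-x)w, i.e. w = exp(x)u.
By the product rule, u_x = exp(-x)(w_x - w), u_xx = exp(-x)(w_xx - 2w_x + w), u_ττ = exp(-x)w_ττ.
Substituting into the PDE and dividing by exp(-x): w_ττ = (1/4)(w_xx - 2w_x + w) + (1/2)(w_x - w) + (1/4)w.
The lower-order terms cancel, leaving the standard wave equation w_ττ = (1/4)w_xx.
Initial data for w: w(x,0) = exp(x)u(x,0) = sin(2x); w_τ(x,0) = exp(x)u_τ(x,0) = -2sin(4x). The boundary conditions carry over: w(0,τ) = w(π,τ) = 0.
Solve for w:
  Using separation of variables w = X(x)T(τ):
  Eigenfunctions: sin(nx), n = 1, 2, 3, ...
  General solution: w(x, τ) = Σ [A_n cos(n τ/2) + B_n sin(n τ/2)] sin(nx)
  From w(x,0) = sin(2x): A_2=1. From w_τ(x,0) = -2sin(4x), using w_τ(x,0) = Σ ω_n B_n sin(nx) with ω_n = n/2: B_4 = (-2)/2 = -1.
Hence w(x,τ) = sin(2x)cos(τ) - sin(4x)sin(2τ).
Transform back: u(x,τ) = exp(-x)w(x,τ).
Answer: u(x, τ) = exp(-x)sin(2x)cos(τ) - exp(-x)sin(4x)sin(2τ)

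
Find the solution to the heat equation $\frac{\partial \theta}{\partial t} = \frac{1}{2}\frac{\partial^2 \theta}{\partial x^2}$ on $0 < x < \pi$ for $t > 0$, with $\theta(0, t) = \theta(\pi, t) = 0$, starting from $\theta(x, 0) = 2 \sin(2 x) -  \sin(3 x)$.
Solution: Separating variables: $\theta = \sum c_n e^{-n^2t/2} \sin(nx)$. From $\theta(x,0) = 2 \sin(2 x) - \sin(3 x)$: $c_2=2, c_3=-1$.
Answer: $\theta(x, t) = 2 e^{-2 t} \sin(2 x) -  e^{-9 t/2} \sin(3 x)$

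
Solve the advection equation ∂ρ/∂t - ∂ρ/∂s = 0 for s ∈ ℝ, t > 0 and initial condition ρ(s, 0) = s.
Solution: By method of characteristics (waves move left with speed 1):
Along characteristics s + t = const, ρ is constant, so ρ(s,t) = f(s + t) with f = ρ(·, 0).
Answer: ρ(s, t) = s + t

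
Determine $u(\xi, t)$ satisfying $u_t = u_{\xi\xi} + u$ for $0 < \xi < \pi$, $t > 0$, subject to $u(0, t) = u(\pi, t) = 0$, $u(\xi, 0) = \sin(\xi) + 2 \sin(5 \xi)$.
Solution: Substitute $u = e^{t}w$.
Then $u_t = e^{t}(w_t + w)$, $u_{\xi\xi} = e^{t}w_{\xi\xi}$; substituting and dividing by $e^{t}$, the lower-order terms cancel: $w_t = w_{\xi\xi}$ (standard heat equation).
Data for $w$: $w(\xi,0) = u(\xi,0) = \sin(\xi) + 2 \sin(5 \xi)$. The boundary conditions carry over: $w(0,t) = w(\pi,t) = 0$.
Separating variables: $w = \sum c_n e^{-n^2t} \sin(n\xi)$. From $w(\xi,0) = \sin(\xi) + 2 \sin(5 \xi)$: $c_1=1, c_5=2$.
So $w(\xi,t) = e^{-t} \sin(\xi) + 2 e^{-25 t} \sin(5 \xi)$, and $u(\xi,t) = e^{t}w(\xi,t)$.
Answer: $u(\xi, t) = \sin(\xi) + 2 e^{-24 t} \sin(5 \xi)$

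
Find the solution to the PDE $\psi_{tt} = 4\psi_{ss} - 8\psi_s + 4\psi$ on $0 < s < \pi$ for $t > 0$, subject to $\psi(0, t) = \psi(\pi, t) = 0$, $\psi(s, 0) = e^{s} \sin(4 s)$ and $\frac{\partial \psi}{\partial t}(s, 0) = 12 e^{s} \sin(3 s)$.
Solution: Substitute $\psi = e^{s}u$.
Then $\psi_s = e^{s}(u_s + u)$, $\psi_{ss} = e^{s}(u_{ss} + 2u_s + u)$, $\psi_{tt} = e^{s}u_{tt}$; substituting and dividing by $e^{s}$, the lower-order terms cancel: $u_{tt} = 4u_{ss}$ (standard wave equation).
Data for $u$: $u(s,0) = e^{-s}\psi(s,0) = \sin(4 s)$; $u_t(s,0) = e^{-s}\psi_t(s,0) = 12 \sin(3 s)$. The boundary conditions carry over: $u(0,t) = u(\pi,t) = 0$.
Separating variables: $u = \sum [A_n \cos(\omega_n t) + B_n \sin(\omega_n t)] \sin(ns)$, $\omega_n = 2n$. From ICs ($B_n$ = velocity coefficient / $\omega_n$): $A_4=1, B_3=2$.
So $u(s,t) = 2 \sin(3 s) \sin(6 t) + \sin(4 s) \cos(8 t)$, and $\psi(s,t) = e^{s}u(s,t)$.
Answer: $\psi(s, t) = 2 e^{s} \sin(3 s) \sin(6 t) + e^{s} \sin(4 s) \cos(8 t)$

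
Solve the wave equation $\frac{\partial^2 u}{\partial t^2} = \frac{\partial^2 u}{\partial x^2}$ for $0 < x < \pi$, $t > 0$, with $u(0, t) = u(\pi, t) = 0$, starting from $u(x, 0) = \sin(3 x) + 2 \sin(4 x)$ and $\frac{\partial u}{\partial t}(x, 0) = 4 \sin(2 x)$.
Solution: Separating variables: $u = \sum [A_n \cos(\omega_n t) + B_n \sin(\omega_n t)] \sin(nx)$, $\omega_n = n$. From ICs ($B_n$ = velocity coefficient / $\omega_n$): $A_3=1, A_4=2, B_2=2$.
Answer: $u(x, t) = 2 \sin(2 t) \sin(2 x) + \sin(3 x) \cos(3 t) + 2 \sin(4 x) \cos(4 t)$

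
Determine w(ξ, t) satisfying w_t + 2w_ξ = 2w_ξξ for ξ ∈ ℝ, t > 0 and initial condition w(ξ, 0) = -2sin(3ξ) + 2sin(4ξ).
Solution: Moving frame: η = ξ - 2t, σ = t, w = u(η,σ), so w_t = u_σ - 2u_η and w_ξξ = u_ηη.
Hence w_t + 2w_ξ = u_σ and the PDE becomes the heat equation u_σ = 2u_ηη on η ∈ ℝ.
Initial data: u(η,0) = w(η,0) = -2sin(3η) + 2sin(4η). Each mode sin(nη) decays as exp(-2n²σ) on ℝ, so u(η,σ) = Σ c_n exp(-2n²σ) sin(nη) with c_3=-2, c_4=2: u(η,σ) = -2exp(-18σ)sin(3η) + 2exp(-32σ)sin(4η).
Substituting back: w(ξ,t) = u(ξ - 2t, t).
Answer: w(ξ, t) = 2exp(-18t)sin(6t - 3ξ) - 2exp(-32t)sin(8t - 4ξ)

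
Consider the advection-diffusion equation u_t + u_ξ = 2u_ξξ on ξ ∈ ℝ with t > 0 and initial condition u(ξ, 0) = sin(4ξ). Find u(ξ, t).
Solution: Change to a moving frame: let η = ξ - t, σ = t and write u(ξ,t) = w(η,σ).
By the chain rule u_t = w_σ - w_η, u_ξ = w_η, u_ξξ = w_ηη.
Then u_t + u_ξ = w_σ: the advection term cancels and the PDE becomes the heat equation w_σ = 2w_ηη on η ∈ ℝ.
Initial data: w(η,0) = u(η,0) = sin(4η).
On η ∈ ℝ each mode satisfies (sin(nη))″ = -n² sin(nη), so exp(-2n²σ) sin(nη) solves the heat equation; by superposition w(η,σ) = Σ c_n exp(-2n²σ) sin(nη).
Reading off the coefficients: c_4=1, so w(η,σ) = exp(-32σ)sin(4η).
Substituting back η = ξ - t, σ = t: u(ξ,t) = w(ξ - t, t).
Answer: u(ξ, t) = -exp(-32t)sin(4t - 4ξ)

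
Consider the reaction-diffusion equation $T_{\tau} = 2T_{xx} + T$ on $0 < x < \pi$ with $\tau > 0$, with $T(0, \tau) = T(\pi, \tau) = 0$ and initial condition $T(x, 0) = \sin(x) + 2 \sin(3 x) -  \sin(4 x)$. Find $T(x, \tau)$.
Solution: Substitute $T = e^{\tau}u$.
Then $T_{\tau} = e^{\tau}(u_{\tau} + u)$, $T_{xx} = e^{\tau}u_{xx}$; substituting and dividing by $e^{\tau}$, the lower-order terms cancel: $u_{\tau} = 2u_{xx}$ (standard heat equation).
Data for $u$: $u(x,0) = T(x,0) = \sin(x) + 2 \sin(3 x) - \sin(4 x)$. The boundary conditions carry over: $u(0,\tau) = u(\pi,\tau) = 0$.
Separating variables: $u = \sum c_n e^{-2n^2\tau} \sin(nx)$. From $u(x,0) = \sin(x) + 2 \sin(3 x) - \sin(4 x)$: $c_1=1, c_3=2, c_4=-1$.
So $u(x,\tau) = e^{-2 \tau} \sin(x) + 2 e^{-18 \tau} \sin(3 x) - e^{-32 \tau} \sin(4 x)$, and $T(x,\tau) = e^{\tau}u(x,\tau)$.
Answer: $T(x, \tau) = e^{-\tau} \sin(x) + 2 e^{-17 \tau} \sin(3 x) -  e^{-31 \tau} \sin(4 x)$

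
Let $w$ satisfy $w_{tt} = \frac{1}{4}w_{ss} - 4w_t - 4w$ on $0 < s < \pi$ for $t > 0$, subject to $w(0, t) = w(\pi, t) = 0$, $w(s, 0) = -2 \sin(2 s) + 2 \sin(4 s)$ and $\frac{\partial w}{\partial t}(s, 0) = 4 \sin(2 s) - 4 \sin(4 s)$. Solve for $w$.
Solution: Substitute $w = e^{-2t}u$, i.e. $u = e^{2t}w$.
By the product rule, $w_t = e^{-2t}(u_t - 2u)$, $w_{tt} = e^{-2t}(u_{tt} - 4u_t + 4u)$, $w_{ss} = e^{-2t}u_{ss}$.
Substituting into the PDE and dividing by $e^{-2t}$: $u_{tt} - 4u_t + 4u = \frac{1}{4}u_{ss} - 4(u_t - 2u) - 4u$.
The lower-order terms cancel, leaving the standard wave equation $u_{tt} = \frac{1}{4}u_{ss}$.
Initial data for $u$: $u(s,0) = w(s,0) = -2 \sin(2 s) + 2 \sin(4 s)$; $u_t(s,0) = w_t(s,0) + 2w(s,0) = 0$. The boundary conditions carry over: $u(0,t) = u(\pi,t) = 0$.
Solve for $u$:
  Using separation of variables $u = X(s)T(t)$:
  Eigenfunctions: $\sin(ns)$, $n = 1, 2, 3, \ldots$
  General solution: $u(s, t) = \sum [A_n \cos(n t/2) + B_n \sin(n t/2)] \sin(ns)$
  From $u(s,0) = -2 \sin(2 s) + 2 \sin(4 s)$: $A_2=-2, A_4=2$. From $u_t(s,0) = 0$: all $B_n = 0$.
Hence $u(s,t) = -2 \sin(2 s) \cos(t) + 2 \sin(4 s) \cos(2 t)$.
Transform back: $w(s,t) = e^{-2t}u(s,t)$.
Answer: $w(s, t) = -2 e^{-2 t} \sin(2 s) \cos(t) + 2 e^{-2 t} \sin(4 s) \cos(2 t)$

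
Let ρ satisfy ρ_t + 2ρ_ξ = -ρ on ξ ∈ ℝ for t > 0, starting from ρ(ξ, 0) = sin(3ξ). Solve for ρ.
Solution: Substitute ρ = exp(-t)u.
Then ρ_t = exp(-t)(u_t - u), ρ_ξ = exp(-t)u_ξ; substituting and dividing by exp(-t), the lower-order terms cancel: u_t + 2u_ξ = 0 (standard advection equation).
Data for u: u(ξ,0) = ρ(ξ,0) = sin(3ξ).
By characteristics (dξ/dt = 2), u(ξ,t) = f(ξ - 2t) with f = u(·, 0).
So u(ξ,t) = -sin(6t - 3ξ), and ρ(ξ,t) = exp(-t)u(ξ,t).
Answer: ρ(ξ, t) = -exp(-t)sin(6t - 3ξ)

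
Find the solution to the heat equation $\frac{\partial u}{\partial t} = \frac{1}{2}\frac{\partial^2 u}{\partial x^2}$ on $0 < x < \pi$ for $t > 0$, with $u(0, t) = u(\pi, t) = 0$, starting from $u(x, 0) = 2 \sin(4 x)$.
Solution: Separating variables: $u = \sum c_n e^{-n^2t/2} \sin(nx)$. From $u(x,0) = 2 \sin(4 x)$: $c_4=2$.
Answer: $u(x, t) = 2 e^{-8 t} \sin(4 x)$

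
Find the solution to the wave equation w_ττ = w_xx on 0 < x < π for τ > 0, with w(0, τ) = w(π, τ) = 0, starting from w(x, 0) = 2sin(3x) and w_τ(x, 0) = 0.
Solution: Using separation of variables w = X(x)T(τ):
Eigenfunctions: sin(nx), n = 1, 2, 3, ...
General solution: w(x, τ) = Σ [A_n cos(n τ) + B_n sin(n τ)] sin(nx)
From w(x,0) = 2sin(3x): A_3=2. From w_τ(x,0) = 0: all B_n = 0.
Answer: w(x, τ) = 2sin(3x)cos(3τ)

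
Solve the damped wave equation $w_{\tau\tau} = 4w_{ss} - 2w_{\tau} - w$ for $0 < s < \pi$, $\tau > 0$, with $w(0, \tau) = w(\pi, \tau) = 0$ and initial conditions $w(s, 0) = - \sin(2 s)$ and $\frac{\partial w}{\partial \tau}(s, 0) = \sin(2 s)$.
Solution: Substitute $w = e^{-\tau}u$, i.e. $u = e^{\tau}w$.
By the product rule, $w_{\tau} = e^{-\tau}(u_{\tau} - u)$, $w_{\tau\tau} = e^{-\tau}(u_{\tau\tau} - 2u_{\tau} + u)$, $w_{ss} = e^{-\tau}u_{ss}$.
Substituting into the PDE and dividing by $e^{-\tau}$: $u_{\tau\tau} - 2u_{\tau} + u = 4u_{ss} - 2(u_{\tau} - u) - u$.
The lower-order terms cancel, leaving the standard wave equation $u_{\tau\tau} = 4u_{ss}$.
Initial data for $u$: $u(s,0) = w(s,0) = - \sin(2 s)$; $u_{\tau}(s,0) = w_{\tau}(s,0) + w(s,0) = 0$. The boundary conditions carry over: $u(0,\tau) = u(\pi,\tau) = 0$.
Solve for $u$:
  Using separation of variables $u = X(s)T(\tau)$:
  Eigenfunctions: $\sin(ns)$, $n = 1, 2, 3, \ldots$
  General solution: $u(s, \tau) = \sum [A_n \cos(2n \tau) + B_n \sin(2n \tau)] \sin(ns)$
  From $u(s,0) = - \sin(2 s)$: $A_2=-1$. From $u_{\tau}(s,0) = 0$: all $B_n = 0$.
Hence $u(s,\tau) = - \sin(2 s) \cos(4 \tau)$.
Transform back: $w(s,\tau) = e^{-\tau}u(s,\tau)$.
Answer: $w(s, \tau) = - e^{-\tau} \sin(2 s) \cos(4 \tau)$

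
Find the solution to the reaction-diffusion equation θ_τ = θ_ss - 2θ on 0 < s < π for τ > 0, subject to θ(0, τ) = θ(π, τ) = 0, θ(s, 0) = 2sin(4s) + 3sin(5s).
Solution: Substitute θ = exp(-2τ)u, i.e. u = exp(2τ)θ.
By the product rule, θ_τ = exp(-2τ)(u_τ - 2u), θ_ss = exp(-2τ)u_ss.
Substituting into the PDE and dividing by exp(-2τ): u_τ - 2u = u_ss - 2u.
The lower-order terms cancel, leaving the standard heat equation u_τ = u_ss.
Initial data for u: u(s,0) = θ(s,0) = 2sin(4s) + 3sin(5s). The boundary conditions carry over: u(0,τ) = u(π,τ) = 0.
Solve for u:
  Using separation of variables u = X(s)G(τ):
  Eigenfunctions: sin(ns), n = 1, 2, 3, ...
  General solution: u(s, τ) = Σ c_n sin(ns) exp(-n² τ)
  Matching u(s,0) = 2sin(4s) + 3sin(5s) term by term: c_4=2, c_5=3.
Hence u(s,τ) = 2exp(-16τ)sin(4s) + 3exp(-25τ)sin(5s).
Transform back: θ(s,τ) = exp(-2τ)u(s,τ).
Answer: θ(s, τ) = 2exp(-18τ)sin(4s) + 3exp(-27τ)sin(5s)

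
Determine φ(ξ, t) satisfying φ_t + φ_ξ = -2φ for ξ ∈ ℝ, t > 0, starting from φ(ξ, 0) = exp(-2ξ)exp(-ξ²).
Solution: Substitute φ = exp(-2ξ)u.
Then φ_ξ = exp(-2ξ)(u_ξ - 2u), φ_t = exp(-2ξ)u_t; substituting and dividing by exp(-2ξ), the lower-order terms cancel: u_t + u_ξ = 0 (standard advection equation).
Data for u: u(ξ,0) = exp(2ξ)φ(ξ,0) = exp(-ξ²).
By characteristics (dξ/dt = 1), u(ξ,t) = f(ξ - t) with f = u(·, 0).
So u(ξ,t) = exp(-(-t + ξ)²), and φ(ξ,t) = exp(-2ξ)u(ξ,t).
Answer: φ(ξ, t) = exp(-2ξ)exp(-(-t + ξ)²)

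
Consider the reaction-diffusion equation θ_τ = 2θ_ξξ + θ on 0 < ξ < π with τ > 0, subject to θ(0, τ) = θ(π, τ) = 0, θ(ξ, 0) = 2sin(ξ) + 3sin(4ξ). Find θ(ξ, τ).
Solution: Substitute θ = exp(τ)u.
Then θ_τ = exp(τ)(u_τ + u), θ_ξξ = exp(τ)u_ξξ; substituting and dividing by exp(τ), the lower-order terms cancel: u_τ = 2u_ξξ (standard heat equation).
Data for u: u(ξ,0) = θ(ξ,0) = 2sin(ξ) + 3sin(4ξ). The boundary conditions carry over: u(0,τ) = u(π,τ) = 0.
Separating variables: u = Σ c_n exp(-2n²τ) sin(nξ). From u(ξ,0) = 2sin(ξ) + 3sin(4ξ): c_1=2, c_4=3.
So u(ξ,τ) = 2exp(-2τ)sin(ξ) + 3exp(-32τ)sin(4ξ), and θ(ξ,τ) = exp(τ)u(ξ,τ).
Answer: θ(ξ, τ) = 2exp(-τ)sin(ξ) + 3exp(-31τ)sin(4ξ)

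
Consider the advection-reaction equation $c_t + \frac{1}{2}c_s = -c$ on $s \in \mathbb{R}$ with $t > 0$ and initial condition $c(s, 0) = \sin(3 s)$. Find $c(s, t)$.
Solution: Substitute $c = e^{-t}u$.
Then $c_t = e^{-t}(u_t - u)$, $c_s = e^{-t}u_s$; substituting and dividing by $e^{-t}$, the lower-order terms cancel: $u_t + \frac{1}{2}u_s = 0$ (standard advection equation).
Data for $u$: $u(s,0) = c(s,0) = \sin(3 s)$.
By characteristics ($ds/dt = 1/2$), $u(s,t) = f(s - \frac{1}{2}t)$ with $f = u( \cdot , 0)$.
So $u(s,t) = \sin(3 s - 3 t/2)$, and $c(s,t) = e^{-t}u(s,t)$.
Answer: $c(s, t) = e^{-t} \sin(3 s - 3 t/2)$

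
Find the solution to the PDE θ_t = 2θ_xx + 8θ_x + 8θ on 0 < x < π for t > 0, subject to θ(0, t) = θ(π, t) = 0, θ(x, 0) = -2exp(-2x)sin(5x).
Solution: Substitute θ = exp(-2x)u.
Then θ_x = exp(-2x)(u_x - 2u), θ_xx = exp(-2x)(u_xx - 4u_x + 4u), θ_t = exp(-2x)u_t; substituting and dividing by exp(-2x), the lower-order terms cancel: u_t = 2u_xx (standard heat equation).
Data for u: u(x,0) = exp(2x)θ(x,0) = -2sin(5x). The boundary conditions carry over: u(0,t) = u(π,t) = 0.
Separating variables: u = Σ c_n exp(-2n²t) sin(nx). From u(x,0) = -2sin(5x): c_5=-2.
So u(x,t) = -2exp(-50t)sin(5x), and θ(x,t) = exp(-2x)u(x,t).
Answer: θ(x, t) = -2exp(-50t)exp(-2x)sin(5x)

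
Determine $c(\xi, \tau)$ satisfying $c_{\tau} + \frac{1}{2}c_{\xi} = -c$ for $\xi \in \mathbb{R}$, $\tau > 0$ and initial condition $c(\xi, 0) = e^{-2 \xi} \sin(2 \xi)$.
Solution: Substitute $c = e^{-2\xi}u$, i.e. $u = e^{2\xi}c$.
By the product rule, $c_{\xi} = e^{-2\xi}(u_{\xi} - 2u)$, $c_{\tau} = e^{-2\xi}u_{\tau}$.
Substituting into the PDE and dividing by $e^{-2\xi}$: $u_{\tau} + \frac{1}{2}(u_{\xi} - 2u) = -u$.
The lower-order terms cancel, leaving the standard advection equation $u_{\tau} + \frac{1}{2}u_{\xi} = 0$.
Initial data for $u$: $u(\xi,0) = e^{2\xi}c(\xi,0) = \sin(2 \xi)$.
Solve for $u$:
  By method of characteristics (waves move right with speed 1/2):
  Along characteristics $\xi - \frac{1}{2}\tau =$ const, $u$ is constant, so $u(\xi,\tau) = f(\xi - \frac{1}{2}\tau)$ with $f = u( \cdot , 0)$.
Hence $u(\xi,\tau) = \sin(2 \xi - \tau)$.
Transform back: $c(\xi,\tau) = e^{-2\xi}u(\xi,\tau)$.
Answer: $c(\xi, \tau) = - e^{-2 \xi} \sin(\tau - 2 \xi)$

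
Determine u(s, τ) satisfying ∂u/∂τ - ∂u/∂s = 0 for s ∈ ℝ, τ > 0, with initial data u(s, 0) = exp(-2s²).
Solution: By characteristics (ds/dτ = -1), u(s,τ) = f(s + τ) with f = u(·, 0).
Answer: u(s, τ) = exp(-2(s + τ)²)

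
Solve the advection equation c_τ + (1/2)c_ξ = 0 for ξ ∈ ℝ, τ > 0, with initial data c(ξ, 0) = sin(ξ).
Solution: By method of characteristics (waves move right with speed 1/2):
Along characteristics ξ - (1/2)τ = const, c is constant, so c(ξ,τ) = f(ξ - (1/2)τ) with f = c(·, 0).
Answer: c(ξ, τ) = sin(ξ - τ/2)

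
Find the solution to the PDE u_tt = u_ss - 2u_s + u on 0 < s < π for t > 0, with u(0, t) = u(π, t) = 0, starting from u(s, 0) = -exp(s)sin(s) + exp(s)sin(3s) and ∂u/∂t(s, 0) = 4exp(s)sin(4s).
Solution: Substitute u = exp(s)w, i.e. w = exp(-s)u.
By the product rule, u_s = exp(s)(w_s + w), u_ss = exp(s)(w_ss + 2w_s + w), u_tt = exp(s)w_tt.
Substituting into the PDE and dividing by exp(s): w_tt = (w_ss + 2w_s + w) - 2(w_s + w) + w.
The lower-order terms cancel, leaving the standard wave equation w_tt = w_ss.
Initial data for w: w(s,0) = exp(-s)u(s,0) = -sin(s) + sin(3s); w_t(s,0) = exp(-s)u_t(s,0) = 4sin(4s). The boundary conditions carry over: w(0,t) = w(π,t) = 0.
Solve for w:
  Using separation of variables w = X(s)T(t):
  Eigenfunctions: sin(ns), n = 1, 2, 3, ...
  General solution: w(s, t) = Σ [A_n cos(n t) + B_n sin(n t)] sin(ns)
  From w(s,0) = -sin(s) + sin(3s): A_1=-1, A_3=1. From w_t(s,0) = 4sin(4s), using w_t(s,0) = Σ ω_n B_n sin(ns) with ω_n = n: B_4 = 4/4 = 1.
Hence w(s,t) = -sin(s)cos(t) + sin(3s)cos(3t) + sin(4s)sin(4t).
Transform back: u(s,t) = exp(s)w(s,t).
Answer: u(s, t) = -exp(s)sin(s)cos(t) + exp(s)sin(3s)cos(3t) + exp(s)sin(4s)sin(4t)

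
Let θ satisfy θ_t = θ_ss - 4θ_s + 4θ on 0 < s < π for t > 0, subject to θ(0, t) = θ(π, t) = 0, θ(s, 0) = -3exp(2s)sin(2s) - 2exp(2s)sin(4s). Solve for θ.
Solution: Substitute θ = exp(2s)u, i.e. u = exp(-2s)θ.
By the product rule, θ_s = exp(2s)(u_s + 2u), θ_ss = exp(2s)(u_ss + 4u_s + 4u), θ_t = exp(2s)u_t.
Substituting into the PDE and dividing by exp(2s): u_t = (u_ss + 4u_s + 4u) - 4(u_s + 2u) + 4u.
The lower-order terms cancel, leaving the standard heat equation u_t = u_ss.
Initial data for u: u(s,0) = exp(-2s)θ(s,0) = -3sin(2s) - 2sin(4s). The boundary conditions carry over: u(0,t) = u(π,t) = 0.
Solve for u:
  Using separation of variables u = X(s)G(t):
  Eigenfunctions: sin(ns), n = 1, 2, 3, ...
  General solution: u(s, t) = Σ c_n sin(ns) exp(-n² t)
  Matching u(s,0) = -3sin(2s) - 2sin(4s) term by term: c_2=-3, c_4=-2.
Hence u(s,t) = -3exp(-4t)sin(2s) - 2exp(-16t)sin(4s).
Transform back: θ(s,t) = exp(2s)u(s,t).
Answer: θ(s, t) = -3exp(2s)exp(-4t)sin(2s) - 2exp(2s)exp(-16t)sin(4s)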